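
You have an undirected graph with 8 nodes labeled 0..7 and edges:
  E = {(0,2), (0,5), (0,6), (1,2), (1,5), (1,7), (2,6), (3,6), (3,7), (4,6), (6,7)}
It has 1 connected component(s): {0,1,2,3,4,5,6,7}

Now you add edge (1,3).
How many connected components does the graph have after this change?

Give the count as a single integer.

Initial component count: 1
Add (1,3): endpoints already in same component. Count unchanged: 1.
New component count: 1

Answer: 1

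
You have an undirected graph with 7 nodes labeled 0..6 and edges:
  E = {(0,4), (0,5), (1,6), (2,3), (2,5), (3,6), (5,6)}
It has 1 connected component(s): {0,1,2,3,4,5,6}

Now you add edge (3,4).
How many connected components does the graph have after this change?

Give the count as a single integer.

Answer: 1

Derivation:
Initial component count: 1
Add (3,4): endpoints already in same component. Count unchanged: 1.
New component count: 1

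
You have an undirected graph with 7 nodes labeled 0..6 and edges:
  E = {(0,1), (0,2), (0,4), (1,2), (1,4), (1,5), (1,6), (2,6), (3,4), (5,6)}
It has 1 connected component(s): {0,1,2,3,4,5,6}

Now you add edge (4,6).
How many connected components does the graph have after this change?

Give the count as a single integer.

Initial component count: 1
Add (4,6): endpoints already in same component. Count unchanged: 1.
New component count: 1

Answer: 1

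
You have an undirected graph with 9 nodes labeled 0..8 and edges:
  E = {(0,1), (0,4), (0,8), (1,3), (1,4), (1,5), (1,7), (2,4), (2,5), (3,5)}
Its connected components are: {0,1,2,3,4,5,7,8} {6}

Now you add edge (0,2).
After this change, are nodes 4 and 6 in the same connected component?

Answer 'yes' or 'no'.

Answer: no

Derivation:
Initial components: {0,1,2,3,4,5,7,8} {6}
Adding edge (0,2): both already in same component {0,1,2,3,4,5,7,8}. No change.
New components: {0,1,2,3,4,5,7,8} {6}
Are 4 and 6 in the same component? no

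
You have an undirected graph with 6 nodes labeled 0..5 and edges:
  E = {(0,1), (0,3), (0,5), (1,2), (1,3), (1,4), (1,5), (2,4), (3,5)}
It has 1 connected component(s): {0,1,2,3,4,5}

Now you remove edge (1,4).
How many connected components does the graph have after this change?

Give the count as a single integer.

Initial component count: 1
Remove (1,4): not a bridge. Count unchanged: 1.
  After removal, components: {0,1,2,3,4,5}
New component count: 1

Answer: 1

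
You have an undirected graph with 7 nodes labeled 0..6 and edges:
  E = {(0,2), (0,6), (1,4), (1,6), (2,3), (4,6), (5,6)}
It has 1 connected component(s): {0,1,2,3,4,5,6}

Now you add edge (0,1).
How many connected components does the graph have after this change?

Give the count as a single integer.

Answer: 1

Derivation:
Initial component count: 1
Add (0,1): endpoints already in same component. Count unchanged: 1.
New component count: 1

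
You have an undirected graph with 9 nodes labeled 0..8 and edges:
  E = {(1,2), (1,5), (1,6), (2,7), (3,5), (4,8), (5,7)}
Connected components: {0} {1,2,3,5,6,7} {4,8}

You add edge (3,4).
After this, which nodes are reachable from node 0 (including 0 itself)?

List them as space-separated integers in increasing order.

Before: nodes reachable from 0: {0}
Adding (3,4): merges two components, but neither contains 0. Reachability from 0 unchanged.
After: nodes reachable from 0: {0}

Answer: 0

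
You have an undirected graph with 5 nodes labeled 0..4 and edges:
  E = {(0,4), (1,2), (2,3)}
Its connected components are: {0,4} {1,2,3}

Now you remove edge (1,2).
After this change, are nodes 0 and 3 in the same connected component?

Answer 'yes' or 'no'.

Answer: no

Derivation:
Initial components: {0,4} {1,2,3}
Removing edge (1,2): it was a bridge — component count 2 -> 3.
New components: {0,4} {1} {2,3}
Are 0 and 3 in the same component? no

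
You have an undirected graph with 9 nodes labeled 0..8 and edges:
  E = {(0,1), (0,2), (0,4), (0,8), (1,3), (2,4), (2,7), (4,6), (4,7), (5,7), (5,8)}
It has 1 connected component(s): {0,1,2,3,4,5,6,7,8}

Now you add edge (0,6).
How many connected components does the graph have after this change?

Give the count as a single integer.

Answer: 1

Derivation:
Initial component count: 1
Add (0,6): endpoints already in same component. Count unchanged: 1.
New component count: 1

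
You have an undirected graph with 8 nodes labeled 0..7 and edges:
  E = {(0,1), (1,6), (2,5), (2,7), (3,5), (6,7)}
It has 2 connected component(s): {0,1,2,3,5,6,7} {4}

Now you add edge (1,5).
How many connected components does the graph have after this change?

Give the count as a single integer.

Answer: 2

Derivation:
Initial component count: 2
Add (1,5): endpoints already in same component. Count unchanged: 2.
New component count: 2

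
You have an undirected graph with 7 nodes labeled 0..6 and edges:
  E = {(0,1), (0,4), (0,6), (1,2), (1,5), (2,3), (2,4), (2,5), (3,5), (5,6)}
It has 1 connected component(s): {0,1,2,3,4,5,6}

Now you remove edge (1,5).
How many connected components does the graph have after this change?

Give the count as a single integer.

Initial component count: 1
Remove (1,5): not a bridge. Count unchanged: 1.
  After removal, components: {0,1,2,3,4,5,6}
New component count: 1

Answer: 1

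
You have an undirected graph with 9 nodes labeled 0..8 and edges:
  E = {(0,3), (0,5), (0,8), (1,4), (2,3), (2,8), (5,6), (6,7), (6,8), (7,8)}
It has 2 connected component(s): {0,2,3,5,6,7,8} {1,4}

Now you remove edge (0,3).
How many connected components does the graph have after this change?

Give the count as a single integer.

Initial component count: 2
Remove (0,3): not a bridge. Count unchanged: 2.
  After removal, components: {0,2,3,5,6,7,8} {1,4}
New component count: 2

Answer: 2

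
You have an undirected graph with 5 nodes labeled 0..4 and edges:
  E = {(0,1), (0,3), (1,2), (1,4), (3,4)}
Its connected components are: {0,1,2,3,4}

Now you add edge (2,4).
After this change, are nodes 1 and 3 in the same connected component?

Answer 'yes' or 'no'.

Initial components: {0,1,2,3,4}
Adding edge (2,4): both already in same component {0,1,2,3,4}. No change.
New components: {0,1,2,3,4}
Are 1 and 3 in the same component? yes

Answer: yes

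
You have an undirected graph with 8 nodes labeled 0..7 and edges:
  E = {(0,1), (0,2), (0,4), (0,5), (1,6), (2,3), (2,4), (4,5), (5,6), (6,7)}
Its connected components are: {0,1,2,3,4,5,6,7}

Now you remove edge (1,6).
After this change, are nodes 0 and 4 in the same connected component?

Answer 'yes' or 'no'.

Answer: yes

Derivation:
Initial components: {0,1,2,3,4,5,6,7}
Removing edge (1,6): not a bridge — component count unchanged at 1.
New components: {0,1,2,3,4,5,6,7}
Are 0 and 4 in the same component? yes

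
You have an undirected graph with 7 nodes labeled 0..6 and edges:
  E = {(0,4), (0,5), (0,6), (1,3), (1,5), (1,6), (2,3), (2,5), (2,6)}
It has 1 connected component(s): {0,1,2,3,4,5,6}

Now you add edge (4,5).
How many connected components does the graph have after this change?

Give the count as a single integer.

Answer: 1

Derivation:
Initial component count: 1
Add (4,5): endpoints already in same component. Count unchanged: 1.
New component count: 1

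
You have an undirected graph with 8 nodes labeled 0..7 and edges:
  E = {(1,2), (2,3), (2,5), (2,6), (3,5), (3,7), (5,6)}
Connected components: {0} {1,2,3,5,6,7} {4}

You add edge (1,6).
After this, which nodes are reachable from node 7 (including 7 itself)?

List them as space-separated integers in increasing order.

Answer: 1 2 3 5 6 7

Derivation:
Before: nodes reachable from 7: {1,2,3,5,6,7}
Adding (1,6): both endpoints already in same component. Reachability from 7 unchanged.
After: nodes reachable from 7: {1,2,3,5,6,7}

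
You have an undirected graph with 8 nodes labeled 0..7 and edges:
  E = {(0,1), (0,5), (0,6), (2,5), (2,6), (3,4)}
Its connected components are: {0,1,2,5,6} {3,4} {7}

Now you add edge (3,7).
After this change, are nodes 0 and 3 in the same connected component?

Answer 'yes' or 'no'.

Answer: no

Derivation:
Initial components: {0,1,2,5,6} {3,4} {7}
Adding edge (3,7): merges {3,4} and {7}.
New components: {0,1,2,5,6} {3,4,7}
Are 0 and 3 in the same component? no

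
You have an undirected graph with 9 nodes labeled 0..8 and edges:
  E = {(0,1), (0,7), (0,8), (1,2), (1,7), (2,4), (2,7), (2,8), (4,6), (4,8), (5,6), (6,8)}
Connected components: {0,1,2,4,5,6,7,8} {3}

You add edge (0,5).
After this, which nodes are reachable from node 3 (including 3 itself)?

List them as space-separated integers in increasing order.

Answer: 3

Derivation:
Before: nodes reachable from 3: {3}
Adding (0,5): both endpoints already in same component. Reachability from 3 unchanged.
After: nodes reachable from 3: {3}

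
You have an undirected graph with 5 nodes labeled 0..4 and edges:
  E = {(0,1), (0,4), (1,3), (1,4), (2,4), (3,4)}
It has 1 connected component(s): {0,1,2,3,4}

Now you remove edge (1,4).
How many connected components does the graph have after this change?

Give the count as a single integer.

Initial component count: 1
Remove (1,4): not a bridge. Count unchanged: 1.
  After removal, components: {0,1,2,3,4}
New component count: 1

Answer: 1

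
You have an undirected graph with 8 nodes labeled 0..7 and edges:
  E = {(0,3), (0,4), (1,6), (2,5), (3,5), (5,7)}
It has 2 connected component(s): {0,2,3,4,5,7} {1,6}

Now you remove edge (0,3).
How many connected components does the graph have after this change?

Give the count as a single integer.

Answer: 3

Derivation:
Initial component count: 2
Remove (0,3): it was a bridge. Count increases: 2 -> 3.
  After removal, components: {0,4} {1,6} {2,3,5,7}
New component count: 3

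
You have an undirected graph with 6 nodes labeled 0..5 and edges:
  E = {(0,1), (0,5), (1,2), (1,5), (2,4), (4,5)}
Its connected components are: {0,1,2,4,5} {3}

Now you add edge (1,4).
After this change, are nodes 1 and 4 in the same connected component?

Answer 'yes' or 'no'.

Answer: yes

Derivation:
Initial components: {0,1,2,4,5} {3}
Adding edge (1,4): both already in same component {0,1,2,4,5}. No change.
New components: {0,1,2,4,5} {3}
Are 1 and 4 in the same component? yes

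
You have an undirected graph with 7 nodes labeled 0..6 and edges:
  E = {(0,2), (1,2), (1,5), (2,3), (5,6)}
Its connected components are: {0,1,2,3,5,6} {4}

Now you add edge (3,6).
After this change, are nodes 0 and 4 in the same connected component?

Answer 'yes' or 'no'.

Answer: no

Derivation:
Initial components: {0,1,2,3,5,6} {4}
Adding edge (3,6): both already in same component {0,1,2,3,5,6}. No change.
New components: {0,1,2,3,5,6} {4}
Are 0 and 4 in the same component? no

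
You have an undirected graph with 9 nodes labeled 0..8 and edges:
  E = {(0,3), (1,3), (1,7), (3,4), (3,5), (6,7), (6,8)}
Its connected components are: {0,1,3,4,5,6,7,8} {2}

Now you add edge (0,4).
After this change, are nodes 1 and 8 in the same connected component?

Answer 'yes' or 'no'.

Answer: yes

Derivation:
Initial components: {0,1,3,4,5,6,7,8} {2}
Adding edge (0,4): both already in same component {0,1,3,4,5,6,7,8}. No change.
New components: {0,1,3,4,5,6,7,8} {2}
Are 1 and 8 in the same component? yes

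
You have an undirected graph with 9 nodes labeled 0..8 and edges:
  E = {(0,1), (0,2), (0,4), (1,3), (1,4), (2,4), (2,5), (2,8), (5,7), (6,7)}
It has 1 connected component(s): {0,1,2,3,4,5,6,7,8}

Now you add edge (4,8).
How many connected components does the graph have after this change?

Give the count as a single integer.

Initial component count: 1
Add (4,8): endpoints already in same component. Count unchanged: 1.
New component count: 1

Answer: 1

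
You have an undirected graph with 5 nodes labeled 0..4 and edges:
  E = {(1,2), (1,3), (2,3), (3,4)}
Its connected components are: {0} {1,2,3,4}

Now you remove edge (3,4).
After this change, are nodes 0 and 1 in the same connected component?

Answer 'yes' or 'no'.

Answer: no

Derivation:
Initial components: {0} {1,2,3,4}
Removing edge (3,4): it was a bridge — component count 2 -> 3.
New components: {0} {1,2,3} {4}
Are 0 and 1 in the same component? no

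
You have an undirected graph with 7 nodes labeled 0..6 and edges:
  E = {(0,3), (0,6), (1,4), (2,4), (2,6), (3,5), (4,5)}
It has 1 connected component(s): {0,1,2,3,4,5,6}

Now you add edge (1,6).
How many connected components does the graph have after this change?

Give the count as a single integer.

Initial component count: 1
Add (1,6): endpoints already in same component. Count unchanged: 1.
New component count: 1

Answer: 1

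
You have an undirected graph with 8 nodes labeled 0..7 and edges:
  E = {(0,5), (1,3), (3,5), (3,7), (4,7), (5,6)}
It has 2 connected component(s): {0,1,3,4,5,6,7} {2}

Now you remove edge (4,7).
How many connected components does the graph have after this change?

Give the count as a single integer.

Initial component count: 2
Remove (4,7): it was a bridge. Count increases: 2 -> 3.
  After removal, components: {0,1,3,5,6,7} {2} {4}
New component count: 3

Answer: 3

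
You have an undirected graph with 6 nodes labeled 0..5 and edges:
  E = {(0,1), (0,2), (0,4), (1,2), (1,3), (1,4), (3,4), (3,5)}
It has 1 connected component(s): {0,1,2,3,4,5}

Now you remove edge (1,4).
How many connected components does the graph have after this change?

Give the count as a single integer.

Initial component count: 1
Remove (1,4): not a bridge. Count unchanged: 1.
  After removal, components: {0,1,2,3,4,5}
New component count: 1

Answer: 1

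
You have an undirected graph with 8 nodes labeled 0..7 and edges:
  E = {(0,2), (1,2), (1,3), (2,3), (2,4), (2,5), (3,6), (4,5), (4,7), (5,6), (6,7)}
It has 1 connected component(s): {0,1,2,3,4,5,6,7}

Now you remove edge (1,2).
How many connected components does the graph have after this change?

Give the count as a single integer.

Answer: 1

Derivation:
Initial component count: 1
Remove (1,2): not a bridge. Count unchanged: 1.
  After removal, components: {0,1,2,3,4,5,6,7}
New component count: 1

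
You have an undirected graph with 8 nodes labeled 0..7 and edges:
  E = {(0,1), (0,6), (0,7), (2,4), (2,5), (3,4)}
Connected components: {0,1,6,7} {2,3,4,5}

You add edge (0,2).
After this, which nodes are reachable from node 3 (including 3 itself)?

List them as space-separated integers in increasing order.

Before: nodes reachable from 3: {2,3,4,5}
Adding (0,2): merges 3's component with another. Reachability grows.
After: nodes reachable from 3: {0,1,2,3,4,5,6,7}

Answer: 0 1 2 3 4 5 6 7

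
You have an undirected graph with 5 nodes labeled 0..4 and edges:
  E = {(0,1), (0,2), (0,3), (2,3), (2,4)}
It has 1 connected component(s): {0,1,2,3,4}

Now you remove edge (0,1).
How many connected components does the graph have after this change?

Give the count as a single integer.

Initial component count: 1
Remove (0,1): it was a bridge. Count increases: 1 -> 2.
  After removal, components: {0,2,3,4} {1}
New component count: 2

Answer: 2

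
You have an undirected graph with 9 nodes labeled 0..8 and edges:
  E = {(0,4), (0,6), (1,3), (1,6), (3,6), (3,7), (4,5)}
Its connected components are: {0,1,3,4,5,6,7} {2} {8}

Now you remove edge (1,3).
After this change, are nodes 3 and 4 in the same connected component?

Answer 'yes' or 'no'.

Answer: yes

Derivation:
Initial components: {0,1,3,4,5,6,7} {2} {8}
Removing edge (1,3): not a bridge — component count unchanged at 3.
New components: {0,1,3,4,5,6,7} {2} {8}
Are 3 and 4 in the same component? yes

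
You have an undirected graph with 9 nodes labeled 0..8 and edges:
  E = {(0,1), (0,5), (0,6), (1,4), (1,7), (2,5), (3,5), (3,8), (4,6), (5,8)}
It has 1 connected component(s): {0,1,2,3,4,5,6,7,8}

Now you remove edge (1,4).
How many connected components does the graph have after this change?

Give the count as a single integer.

Initial component count: 1
Remove (1,4): not a bridge. Count unchanged: 1.
  After removal, components: {0,1,2,3,4,5,6,7,8}
New component count: 1

Answer: 1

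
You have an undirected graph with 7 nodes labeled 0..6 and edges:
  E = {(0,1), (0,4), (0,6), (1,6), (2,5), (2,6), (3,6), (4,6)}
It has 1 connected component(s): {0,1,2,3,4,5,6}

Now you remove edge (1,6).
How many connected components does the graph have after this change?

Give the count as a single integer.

Answer: 1

Derivation:
Initial component count: 1
Remove (1,6): not a bridge. Count unchanged: 1.
  After removal, components: {0,1,2,3,4,5,6}
New component count: 1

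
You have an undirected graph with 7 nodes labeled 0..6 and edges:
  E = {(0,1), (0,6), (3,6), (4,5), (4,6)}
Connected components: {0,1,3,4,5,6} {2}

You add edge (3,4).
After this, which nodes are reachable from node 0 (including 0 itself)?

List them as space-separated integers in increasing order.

Answer: 0 1 3 4 5 6

Derivation:
Before: nodes reachable from 0: {0,1,3,4,5,6}
Adding (3,4): both endpoints already in same component. Reachability from 0 unchanged.
After: nodes reachable from 0: {0,1,3,4,5,6}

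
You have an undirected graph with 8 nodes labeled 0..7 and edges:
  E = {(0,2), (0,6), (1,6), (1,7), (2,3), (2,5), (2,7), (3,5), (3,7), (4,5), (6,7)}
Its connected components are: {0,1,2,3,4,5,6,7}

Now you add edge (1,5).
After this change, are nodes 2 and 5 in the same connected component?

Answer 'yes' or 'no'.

Answer: yes

Derivation:
Initial components: {0,1,2,3,4,5,6,7}
Adding edge (1,5): both already in same component {0,1,2,3,4,5,6,7}. No change.
New components: {0,1,2,3,4,5,6,7}
Are 2 and 5 in the same component? yes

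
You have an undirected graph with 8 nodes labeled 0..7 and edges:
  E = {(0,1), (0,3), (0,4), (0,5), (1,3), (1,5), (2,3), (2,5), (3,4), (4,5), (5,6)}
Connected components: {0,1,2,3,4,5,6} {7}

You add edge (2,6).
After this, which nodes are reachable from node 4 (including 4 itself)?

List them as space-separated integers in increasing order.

Answer: 0 1 2 3 4 5 6

Derivation:
Before: nodes reachable from 4: {0,1,2,3,4,5,6}
Adding (2,6): both endpoints already in same component. Reachability from 4 unchanged.
After: nodes reachable from 4: {0,1,2,3,4,5,6}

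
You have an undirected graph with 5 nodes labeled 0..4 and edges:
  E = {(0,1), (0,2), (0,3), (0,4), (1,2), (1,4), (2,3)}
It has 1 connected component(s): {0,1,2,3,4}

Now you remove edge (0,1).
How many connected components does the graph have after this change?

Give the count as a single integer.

Initial component count: 1
Remove (0,1): not a bridge. Count unchanged: 1.
  After removal, components: {0,1,2,3,4}
New component count: 1

Answer: 1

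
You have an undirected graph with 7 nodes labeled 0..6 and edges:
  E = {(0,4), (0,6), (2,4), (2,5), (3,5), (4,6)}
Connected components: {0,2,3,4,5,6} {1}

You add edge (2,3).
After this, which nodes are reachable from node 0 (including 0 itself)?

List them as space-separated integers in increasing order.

Answer: 0 2 3 4 5 6

Derivation:
Before: nodes reachable from 0: {0,2,3,4,5,6}
Adding (2,3): both endpoints already in same component. Reachability from 0 unchanged.
After: nodes reachable from 0: {0,2,3,4,5,6}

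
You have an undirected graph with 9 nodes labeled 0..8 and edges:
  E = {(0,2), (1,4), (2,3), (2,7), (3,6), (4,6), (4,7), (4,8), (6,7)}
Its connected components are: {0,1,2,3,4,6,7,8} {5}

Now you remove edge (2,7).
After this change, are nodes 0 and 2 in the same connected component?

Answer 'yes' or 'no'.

Initial components: {0,1,2,3,4,6,7,8} {5}
Removing edge (2,7): not a bridge — component count unchanged at 2.
New components: {0,1,2,3,4,6,7,8} {5}
Are 0 and 2 in the same component? yes

Answer: yes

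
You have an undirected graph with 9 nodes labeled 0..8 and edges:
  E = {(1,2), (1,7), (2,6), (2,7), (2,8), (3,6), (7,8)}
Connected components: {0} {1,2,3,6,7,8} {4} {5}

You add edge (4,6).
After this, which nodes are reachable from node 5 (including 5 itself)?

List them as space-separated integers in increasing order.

Before: nodes reachable from 5: {5}
Adding (4,6): merges two components, but neither contains 5. Reachability from 5 unchanged.
After: nodes reachable from 5: {5}

Answer: 5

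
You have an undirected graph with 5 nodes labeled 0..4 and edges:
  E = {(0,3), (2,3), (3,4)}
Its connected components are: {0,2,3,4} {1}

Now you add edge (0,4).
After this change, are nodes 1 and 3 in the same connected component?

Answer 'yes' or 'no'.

Initial components: {0,2,3,4} {1}
Adding edge (0,4): both already in same component {0,2,3,4}. No change.
New components: {0,2,3,4} {1}
Are 1 and 3 in the same component? no

Answer: no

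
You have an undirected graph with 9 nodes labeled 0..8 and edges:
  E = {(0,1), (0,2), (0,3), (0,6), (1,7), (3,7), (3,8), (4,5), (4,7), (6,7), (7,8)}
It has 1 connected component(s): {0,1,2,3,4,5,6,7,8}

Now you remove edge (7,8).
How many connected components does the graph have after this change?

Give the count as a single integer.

Answer: 1

Derivation:
Initial component count: 1
Remove (7,8): not a bridge. Count unchanged: 1.
  After removal, components: {0,1,2,3,4,5,6,7,8}
New component count: 1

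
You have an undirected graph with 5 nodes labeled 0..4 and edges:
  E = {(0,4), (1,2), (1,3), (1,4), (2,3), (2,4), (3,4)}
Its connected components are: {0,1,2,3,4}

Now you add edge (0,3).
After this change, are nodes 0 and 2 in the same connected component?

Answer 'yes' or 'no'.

Answer: yes

Derivation:
Initial components: {0,1,2,3,4}
Adding edge (0,3): both already in same component {0,1,2,3,4}. No change.
New components: {0,1,2,3,4}
Are 0 and 2 in the same component? yes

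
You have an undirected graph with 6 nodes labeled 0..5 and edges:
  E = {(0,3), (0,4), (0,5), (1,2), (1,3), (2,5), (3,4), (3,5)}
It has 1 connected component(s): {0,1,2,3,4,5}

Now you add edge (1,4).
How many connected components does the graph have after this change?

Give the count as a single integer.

Answer: 1

Derivation:
Initial component count: 1
Add (1,4): endpoints already in same component. Count unchanged: 1.
New component count: 1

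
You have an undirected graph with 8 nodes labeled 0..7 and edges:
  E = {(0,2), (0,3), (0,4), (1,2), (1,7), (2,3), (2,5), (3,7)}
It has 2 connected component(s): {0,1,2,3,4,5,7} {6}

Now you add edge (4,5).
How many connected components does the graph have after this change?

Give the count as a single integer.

Initial component count: 2
Add (4,5): endpoints already in same component. Count unchanged: 2.
New component count: 2

Answer: 2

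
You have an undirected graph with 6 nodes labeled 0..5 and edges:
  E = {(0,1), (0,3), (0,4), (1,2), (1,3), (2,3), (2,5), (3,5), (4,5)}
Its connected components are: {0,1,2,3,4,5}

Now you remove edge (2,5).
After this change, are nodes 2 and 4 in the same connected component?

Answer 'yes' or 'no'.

Answer: yes

Derivation:
Initial components: {0,1,2,3,4,5}
Removing edge (2,5): not a bridge — component count unchanged at 1.
New components: {0,1,2,3,4,5}
Are 2 and 4 in the same component? yes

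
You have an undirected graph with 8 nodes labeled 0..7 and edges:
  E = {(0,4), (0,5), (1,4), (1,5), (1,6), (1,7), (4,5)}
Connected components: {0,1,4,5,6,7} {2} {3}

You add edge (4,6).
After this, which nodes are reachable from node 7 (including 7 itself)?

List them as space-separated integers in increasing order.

Answer: 0 1 4 5 6 7

Derivation:
Before: nodes reachable from 7: {0,1,4,5,6,7}
Adding (4,6): both endpoints already in same component. Reachability from 7 unchanged.
After: nodes reachable from 7: {0,1,4,5,6,7}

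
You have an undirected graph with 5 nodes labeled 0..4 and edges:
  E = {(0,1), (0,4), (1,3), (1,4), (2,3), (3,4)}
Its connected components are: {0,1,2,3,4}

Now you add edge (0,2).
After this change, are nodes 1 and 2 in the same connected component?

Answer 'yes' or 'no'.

Answer: yes

Derivation:
Initial components: {0,1,2,3,4}
Adding edge (0,2): both already in same component {0,1,2,3,4}. No change.
New components: {0,1,2,3,4}
Are 1 and 2 in the same component? yes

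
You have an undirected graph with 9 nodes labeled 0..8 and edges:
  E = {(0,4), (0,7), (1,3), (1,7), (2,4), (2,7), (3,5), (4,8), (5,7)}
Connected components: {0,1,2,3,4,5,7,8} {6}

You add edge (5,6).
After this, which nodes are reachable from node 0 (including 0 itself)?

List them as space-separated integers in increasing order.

Answer: 0 1 2 3 4 5 6 7 8

Derivation:
Before: nodes reachable from 0: {0,1,2,3,4,5,7,8}
Adding (5,6): merges 0's component with another. Reachability grows.
After: nodes reachable from 0: {0,1,2,3,4,5,6,7,8}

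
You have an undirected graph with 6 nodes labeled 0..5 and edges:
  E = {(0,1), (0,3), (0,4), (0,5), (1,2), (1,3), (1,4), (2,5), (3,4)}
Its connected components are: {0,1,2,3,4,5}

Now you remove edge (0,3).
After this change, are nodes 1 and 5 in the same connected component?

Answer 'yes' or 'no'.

Initial components: {0,1,2,3,4,5}
Removing edge (0,3): not a bridge — component count unchanged at 1.
New components: {0,1,2,3,4,5}
Are 1 and 5 in the same component? yes

Answer: yes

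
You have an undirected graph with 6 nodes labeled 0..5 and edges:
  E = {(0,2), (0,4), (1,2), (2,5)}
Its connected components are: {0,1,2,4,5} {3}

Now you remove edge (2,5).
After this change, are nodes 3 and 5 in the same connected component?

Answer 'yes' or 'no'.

Answer: no

Derivation:
Initial components: {0,1,2,4,5} {3}
Removing edge (2,5): it was a bridge — component count 2 -> 3.
New components: {0,1,2,4} {3} {5}
Are 3 and 5 in the same component? no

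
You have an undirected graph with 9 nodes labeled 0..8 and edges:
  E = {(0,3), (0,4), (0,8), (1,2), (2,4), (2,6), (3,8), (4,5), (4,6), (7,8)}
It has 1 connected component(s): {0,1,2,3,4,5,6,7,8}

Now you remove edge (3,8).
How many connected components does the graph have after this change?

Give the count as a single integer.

Answer: 1

Derivation:
Initial component count: 1
Remove (3,8): not a bridge. Count unchanged: 1.
  After removal, components: {0,1,2,3,4,5,6,7,8}
New component count: 1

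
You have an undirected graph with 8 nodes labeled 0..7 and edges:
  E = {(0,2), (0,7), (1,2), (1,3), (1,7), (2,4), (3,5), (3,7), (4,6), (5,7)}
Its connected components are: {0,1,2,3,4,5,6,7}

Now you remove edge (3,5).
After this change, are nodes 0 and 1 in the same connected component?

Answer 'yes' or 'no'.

Initial components: {0,1,2,3,4,5,6,7}
Removing edge (3,5): not a bridge — component count unchanged at 1.
New components: {0,1,2,3,4,5,6,7}
Are 0 and 1 in the same component? yes

Answer: yes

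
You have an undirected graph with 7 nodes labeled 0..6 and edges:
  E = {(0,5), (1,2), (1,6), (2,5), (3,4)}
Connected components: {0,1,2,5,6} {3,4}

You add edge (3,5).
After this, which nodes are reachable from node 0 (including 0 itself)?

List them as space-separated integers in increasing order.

Answer: 0 1 2 3 4 5 6

Derivation:
Before: nodes reachable from 0: {0,1,2,5,6}
Adding (3,5): merges 0's component with another. Reachability grows.
After: nodes reachable from 0: {0,1,2,3,4,5,6}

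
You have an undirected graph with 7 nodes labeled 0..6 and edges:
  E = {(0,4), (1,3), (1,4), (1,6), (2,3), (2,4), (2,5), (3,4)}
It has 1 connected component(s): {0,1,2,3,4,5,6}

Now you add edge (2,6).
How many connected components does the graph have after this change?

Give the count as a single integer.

Answer: 1

Derivation:
Initial component count: 1
Add (2,6): endpoints already in same component. Count unchanged: 1.
New component count: 1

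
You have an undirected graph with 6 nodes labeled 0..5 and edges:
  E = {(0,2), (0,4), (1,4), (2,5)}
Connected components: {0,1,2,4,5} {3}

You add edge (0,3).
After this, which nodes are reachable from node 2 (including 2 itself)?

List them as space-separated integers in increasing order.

Before: nodes reachable from 2: {0,1,2,4,5}
Adding (0,3): merges 2's component with another. Reachability grows.
After: nodes reachable from 2: {0,1,2,3,4,5}

Answer: 0 1 2 3 4 5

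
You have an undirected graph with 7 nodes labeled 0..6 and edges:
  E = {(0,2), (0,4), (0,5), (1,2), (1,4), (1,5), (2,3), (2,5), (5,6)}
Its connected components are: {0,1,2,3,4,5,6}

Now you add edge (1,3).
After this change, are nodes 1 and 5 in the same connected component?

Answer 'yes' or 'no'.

Initial components: {0,1,2,3,4,5,6}
Adding edge (1,3): both already in same component {0,1,2,3,4,5,6}. No change.
New components: {0,1,2,3,4,5,6}
Are 1 and 5 in the same component? yes

Answer: yes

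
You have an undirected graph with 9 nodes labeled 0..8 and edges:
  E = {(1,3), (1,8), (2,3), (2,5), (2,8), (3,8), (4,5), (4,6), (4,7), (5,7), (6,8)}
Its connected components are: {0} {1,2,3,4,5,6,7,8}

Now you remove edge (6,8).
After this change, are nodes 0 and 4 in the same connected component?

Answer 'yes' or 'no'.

Answer: no

Derivation:
Initial components: {0} {1,2,3,4,5,6,7,8}
Removing edge (6,8): not a bridge — component count unchanged at 2.
New components: {0} {1,2,3,4,5,6,7,8}
Are 0 and 4 in the same component? no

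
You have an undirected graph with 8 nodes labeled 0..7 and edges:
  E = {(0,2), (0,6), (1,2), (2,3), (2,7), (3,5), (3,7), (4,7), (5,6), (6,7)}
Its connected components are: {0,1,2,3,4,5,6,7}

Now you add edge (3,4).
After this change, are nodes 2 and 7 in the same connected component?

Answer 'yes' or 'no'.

Answer: yes

Derivation:
Initial components: {0,1,2,3,4,5,6,7}
Adding edge (3,4): both already in same component {0,1,2,3,4,5,6,7}. No change.
New components: {0,1,2,3,4,5,6,7}
Are 2 and 7 in the same component? yes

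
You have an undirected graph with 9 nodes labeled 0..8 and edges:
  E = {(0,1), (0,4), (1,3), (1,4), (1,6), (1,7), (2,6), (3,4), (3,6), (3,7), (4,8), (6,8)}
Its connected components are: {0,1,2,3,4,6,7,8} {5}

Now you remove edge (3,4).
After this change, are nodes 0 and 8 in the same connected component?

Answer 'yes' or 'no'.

Answer: yes

Derivation:
Initial components: {0,1,2,3,4,6,7,8} {5}
Removing edge (3,4): not a bridge — component count unchanged at 2.
New components: {0,1,2,3,4,6,7,8} {5}
Are 0 and 8 in the same component? yes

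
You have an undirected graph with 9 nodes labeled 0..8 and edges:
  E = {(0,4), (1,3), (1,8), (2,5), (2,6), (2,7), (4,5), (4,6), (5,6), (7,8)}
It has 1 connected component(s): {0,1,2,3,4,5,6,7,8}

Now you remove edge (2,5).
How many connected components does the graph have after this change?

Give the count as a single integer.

Answer: 1

Derivation:
Initial component count: 1
Remove (2,5): not a bridge. Count unchanged: 1.
  After removal, components: {0,1,2,3,4,5,6,7,8}
New component count: 1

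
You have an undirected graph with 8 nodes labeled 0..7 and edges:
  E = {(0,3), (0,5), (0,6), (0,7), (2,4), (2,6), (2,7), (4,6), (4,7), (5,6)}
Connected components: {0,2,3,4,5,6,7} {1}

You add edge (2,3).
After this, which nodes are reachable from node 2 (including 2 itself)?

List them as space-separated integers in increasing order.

Answer: 0 2 3 4 5 6 7

Derivation:
Before: nodes reachable from 2: {0,2,3,4,5,6,7}
Adding (2,3): both endpoints already in same component. Reachability from 2 unchanged.
After: nodes reachable from 2: {0,2,3,4,5,6,7}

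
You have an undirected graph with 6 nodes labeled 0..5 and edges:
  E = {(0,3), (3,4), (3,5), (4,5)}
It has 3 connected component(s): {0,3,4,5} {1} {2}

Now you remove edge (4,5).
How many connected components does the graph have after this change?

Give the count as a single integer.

Answer: 3

Derivation:
Initial component count: 3
Remove (4,5): not a bridge. Count unchanged: 3.
  After removal, components: {0,3,4,5} {1} {2}
New component count: 3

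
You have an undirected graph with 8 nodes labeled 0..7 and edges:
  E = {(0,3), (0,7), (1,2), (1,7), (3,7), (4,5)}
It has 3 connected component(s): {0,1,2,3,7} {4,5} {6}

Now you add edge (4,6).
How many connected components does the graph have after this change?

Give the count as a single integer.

Answer: 2

Derivation:
Initial component count: 3
Add (4,6): merges two components. Count decreases: 3 -> 2.
New component count: 2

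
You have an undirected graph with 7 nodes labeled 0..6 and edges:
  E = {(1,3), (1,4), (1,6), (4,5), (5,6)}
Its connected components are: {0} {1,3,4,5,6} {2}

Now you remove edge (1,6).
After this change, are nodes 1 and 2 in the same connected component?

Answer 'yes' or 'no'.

Initial components: {0} {1,3,4,5,6} {2}
Removing edge (1,6): not a bridge — component count unchanged at 3.
New components: {0} {1,3,4,5,6} {2}
Are 1 and 2 in the same component? no

Answer: no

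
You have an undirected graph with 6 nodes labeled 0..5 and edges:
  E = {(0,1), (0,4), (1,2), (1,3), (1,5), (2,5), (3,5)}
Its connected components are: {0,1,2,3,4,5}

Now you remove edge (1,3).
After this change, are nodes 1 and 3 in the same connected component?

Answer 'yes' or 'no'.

Answer: yes

Derivation:
Initial components: {0,1,2,3,4,5}
Removing edge (1,3): not a bridge — component count unchanged at 1.
New components: {0,1,2,3,4,5}
Are 1 and 3 in the same component? yes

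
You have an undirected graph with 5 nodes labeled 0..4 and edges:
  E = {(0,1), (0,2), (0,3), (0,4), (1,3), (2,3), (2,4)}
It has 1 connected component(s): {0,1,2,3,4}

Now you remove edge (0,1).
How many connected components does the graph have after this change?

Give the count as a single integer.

Initial component count: 1
Remove (0,1): not a bridge. Count unchanged: 1.
  After removal, components: {0,1,2,3,4}
New component count: 1

Answer: 1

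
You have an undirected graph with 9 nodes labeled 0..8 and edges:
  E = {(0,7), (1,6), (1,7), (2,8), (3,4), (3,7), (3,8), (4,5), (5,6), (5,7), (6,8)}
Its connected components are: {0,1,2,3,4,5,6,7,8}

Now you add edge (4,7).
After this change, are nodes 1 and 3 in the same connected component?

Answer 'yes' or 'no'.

Initial components: {0,1,2,3,4,5,6,7,8}
Adding edge (4,7): both already in same component {0,1,2,3,4,5,6,7,8}. No change.
New components: {0,1,2,3,4,5,6,7,8}
Are 1 and 3 in the same component? yes

Answer: yes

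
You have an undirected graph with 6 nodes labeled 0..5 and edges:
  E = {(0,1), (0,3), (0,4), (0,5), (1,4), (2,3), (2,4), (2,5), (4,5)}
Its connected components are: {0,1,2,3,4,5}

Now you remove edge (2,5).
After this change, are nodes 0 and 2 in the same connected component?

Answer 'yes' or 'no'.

Answer: yes

Derivation:
Initial components: {0,1,2,3,4,5}
Removing edge (2,5): not a bridge — component count unchanged at 1.
New components: {0,1,2,3,4,5}
Are 0 and 2 in the same component? yes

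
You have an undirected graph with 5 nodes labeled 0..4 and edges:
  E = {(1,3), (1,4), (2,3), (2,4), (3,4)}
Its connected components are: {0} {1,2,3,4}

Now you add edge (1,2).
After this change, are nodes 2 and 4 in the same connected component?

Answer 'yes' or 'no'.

Answer: yes

Derivation:
Initial components: {0} {1,2,3,4}
Adding edge (1,2): both already in same component {1,2,3,4}. No change.
New components: {0} {1,2,3,4}
Are 2 and 4 in the same component? yes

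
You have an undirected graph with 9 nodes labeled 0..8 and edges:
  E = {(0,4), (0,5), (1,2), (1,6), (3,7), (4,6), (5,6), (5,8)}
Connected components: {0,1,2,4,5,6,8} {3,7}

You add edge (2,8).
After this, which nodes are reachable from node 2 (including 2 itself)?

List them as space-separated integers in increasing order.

Before: nodes reachable from 2: {0,1,2,4,5,6,8}
Adding (2,8): both endpoints already in same component. Reachability from 2 unchanged.
After: nodes reachable from 2: {0,1,2,4,5,6,8}

Answer: 0 1 2 4 5 6 8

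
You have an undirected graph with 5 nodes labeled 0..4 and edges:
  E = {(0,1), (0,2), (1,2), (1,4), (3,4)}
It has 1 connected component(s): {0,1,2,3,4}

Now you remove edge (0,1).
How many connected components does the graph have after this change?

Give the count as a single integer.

Initial component count: 1
Remove (0,1): not a bridge. Count unchanged: 1.
  After removal, components: {0,1,2,3,4}
New component count: 1

Answer: 1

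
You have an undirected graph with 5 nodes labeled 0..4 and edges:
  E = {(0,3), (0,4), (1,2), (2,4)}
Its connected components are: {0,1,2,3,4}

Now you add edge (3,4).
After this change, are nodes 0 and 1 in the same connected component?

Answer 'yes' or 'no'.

Answer: yes

Derivation:
Initial components: {0,1,2,3,4}
Adding edge (3,4): both already in same component {0,1,2,3,4}. No change.
New components: {0,1,2,3,4}
Are 0 and 1 in the same component? yes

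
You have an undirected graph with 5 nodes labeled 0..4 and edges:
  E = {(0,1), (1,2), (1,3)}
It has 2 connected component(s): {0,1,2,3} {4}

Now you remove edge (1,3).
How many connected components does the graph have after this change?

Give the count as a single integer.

Initial component count: 2
Remove (1,3): it was a bridge. Count increases: 2 -> 3.
  After removal, components: {0,1,2} {3} {4}
New component count: 3

Answer: 3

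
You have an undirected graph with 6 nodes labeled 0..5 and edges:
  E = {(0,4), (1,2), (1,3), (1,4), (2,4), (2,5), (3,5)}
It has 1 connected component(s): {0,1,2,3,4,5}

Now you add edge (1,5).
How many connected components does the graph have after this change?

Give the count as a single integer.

Answer: 1

Derivation:
Initial component count: 1
Add (1,5): endpoints already in same component. Count unchanged: 1.
New component count: 1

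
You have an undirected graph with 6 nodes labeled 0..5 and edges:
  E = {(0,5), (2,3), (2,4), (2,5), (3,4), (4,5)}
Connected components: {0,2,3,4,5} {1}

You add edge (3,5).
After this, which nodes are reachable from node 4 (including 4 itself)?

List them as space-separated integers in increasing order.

Answer: 0 2 3 4 5

Derivation:
Before: nodes reachable from 4: {0,2,3,4,5}
Adding (3,5): both endpoints already in same component. Reachability from 4 unchanged.
After: nodes reachable from 4: {0,2,3,4,5}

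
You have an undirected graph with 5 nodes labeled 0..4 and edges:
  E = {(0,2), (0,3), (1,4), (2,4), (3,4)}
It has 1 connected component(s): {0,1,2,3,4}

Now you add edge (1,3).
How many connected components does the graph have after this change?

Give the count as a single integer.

Initial component count: 1
Add (1,3): endpoints already in same component. Count unchanged: 1.
New component count: 1

Answer: 1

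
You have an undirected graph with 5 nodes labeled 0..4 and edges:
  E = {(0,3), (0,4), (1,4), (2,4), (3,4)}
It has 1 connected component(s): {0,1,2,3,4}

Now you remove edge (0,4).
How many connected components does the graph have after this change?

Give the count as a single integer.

Initial component count: 1
Remove (0,4): not a bridge. Count unchanged: 1.
  After removal, components: {0,1,2,3,4}
New component count: 1

Answer: 1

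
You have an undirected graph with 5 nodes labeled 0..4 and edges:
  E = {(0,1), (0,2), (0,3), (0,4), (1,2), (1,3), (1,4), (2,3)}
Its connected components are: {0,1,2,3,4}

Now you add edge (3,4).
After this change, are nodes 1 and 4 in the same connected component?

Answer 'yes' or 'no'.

Initial components: {0,1,2,3,4}
Adding edge (3,4): both already in same component {0,1,2,3,4}. No change.
New components: {0,1,2,3,4}
Are 1 and 4 in the same component? yes

Answer: yes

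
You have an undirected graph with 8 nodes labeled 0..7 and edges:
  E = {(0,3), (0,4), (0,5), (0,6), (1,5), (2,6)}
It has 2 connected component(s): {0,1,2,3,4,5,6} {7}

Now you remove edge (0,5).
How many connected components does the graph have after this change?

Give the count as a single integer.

Initial component count: 2
Remove (0,5): it was a bridge. Count increases: 2 -> 3.
  After removal, components: {0,2,3,4,6} {1,5} {7}
New component count: 3

Answer: 3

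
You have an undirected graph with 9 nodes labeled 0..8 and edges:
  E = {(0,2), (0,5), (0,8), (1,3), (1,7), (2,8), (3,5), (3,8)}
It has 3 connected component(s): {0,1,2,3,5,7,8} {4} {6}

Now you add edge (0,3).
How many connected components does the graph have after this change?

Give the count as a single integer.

Answer: 3

Derivation:
Initial component count: 3
Add (0,3): endpoints already in same component. Count unchanged: 3.
New component count: 3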